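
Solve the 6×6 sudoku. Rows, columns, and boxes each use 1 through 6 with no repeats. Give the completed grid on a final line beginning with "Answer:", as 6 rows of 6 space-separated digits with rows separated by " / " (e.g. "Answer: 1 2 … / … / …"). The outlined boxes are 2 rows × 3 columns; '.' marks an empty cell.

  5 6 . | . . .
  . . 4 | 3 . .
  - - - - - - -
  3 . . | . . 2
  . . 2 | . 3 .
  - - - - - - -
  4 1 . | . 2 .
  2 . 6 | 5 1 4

Step 1. [r1c6∈{1}] r1c6 has the single candidate 1, so r1c6=1.
Step 2. [r5c4∈{6}] r5c4 has the single candidate 6. So r5c4=6.
Step 3. [r3c5∈{4,5,6}] across row 3, 6 lands solely at r3c5. So r3c5=6.
Step 4. [r3c3∈{1,5}] r3c3 is the only open cell in col 3 admitting 1 ⇒ r3c3=1.
Step 5. [r3c4∈{4}] r3c4's peers cover all but 4. So r3c4=4.
Step 6. [r4c6∈{5}] only 5 remains possible at r4c6 ⇒ r4c6=5.
Step 7. [r5c6∈{3}] nothing but 3 survives at r5c6. So r5c6=3.
Step 8. [r6c2∈{3}] r6c2 has the single candidate 3 ⇒ r6c2=3.
Step 9. [r2c6∈{6}] only 6 remains possible at r2c6. So r2c6=6.
Step 10. [r1c5∈{4}] r1c5's peers cover all but 4, so r1c5=4.
Step 11. [r2c2∈{2}] r2c2's peers cover all but 2 ⇒ r2c2=2.
Step 12. [r4c4∈{1}] r4c4's peers cover all but 1 ⇒ r4c4=1.
Step 13. [r2c1∈{1}] r2c1 has the single candidate 1 ⇒ r2c1=1.
Step 14. [r5c3∈{5}] only 5 remains possible at r5c3, so r5c3=5.
Step 15. [r4c1∈{6}] r4c1's peers cover all but 6, so r4c1=6.
Step 16. [r1c3∈{3}] r1c3's peers cover all but 3 ⇒ r1c3=3.
Step 17. [r1c4∈{2}] only 2 remains possible at r1c4. So r1c4=2.
Step 18. [r3c2∈{5}] only 5 remains possible at r3c2 ⇒ r3c2=5.
Step 19. [r4c2∈{4}] r4c2 has the single candidate 4 ⇒ r4c2=4.
Step 20. [r2c5∈{5}] r2c5's peers cover all but 5, so r2c5=5.

Answer: 5 6 3 2 4 1 / 1 2 4 3 5 6 / 3 5 1 4 6 2 / 6 4 2 1 3 5 / 4 1 5 6 2 3 / 2 3 6 5 1 4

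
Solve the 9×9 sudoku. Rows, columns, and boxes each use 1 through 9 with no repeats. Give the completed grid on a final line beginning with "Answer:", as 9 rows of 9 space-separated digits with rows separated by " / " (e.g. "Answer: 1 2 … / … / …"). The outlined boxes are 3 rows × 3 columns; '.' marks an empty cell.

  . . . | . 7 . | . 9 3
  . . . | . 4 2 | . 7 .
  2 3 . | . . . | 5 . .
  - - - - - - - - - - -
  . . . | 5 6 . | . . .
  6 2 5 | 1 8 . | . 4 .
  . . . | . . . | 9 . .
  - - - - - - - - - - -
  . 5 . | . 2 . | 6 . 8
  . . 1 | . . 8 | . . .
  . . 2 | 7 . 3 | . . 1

Step 1. [r8c9∈{2,4,5,7,9}] in col 9, 9 fits only at r8c9. So r8c9=9.
Step 2. [r3c3∈{4,6,7,8,9}] row 3 places 7 nowhere but r3c3. So r3c3=7.
Step 3. [r7c1∈{3,4,7,9}] in row 7, 7 fits only at r7c1 ⇒ r7c1=7.
Step 4. [r2c9∈{6}] only 6 remains possible at r2c9, so r2c9=6.
Step 5. [r6c8∈{1,2,3,5,6,8}] in row 6, 6 fits only at r6c8. So r6c8=6.
Step 6. [r8c7∈{2,3,4,7}] row 8 places 7 nowhere but r8c7. So r8c7=7.
Step 7. [r9c2∈{4,6,8,9}] 6 has one home in row 9: r9c2. So r9c2=6.
Step 8. [r8c2∈{4}] r8c2 has the single candidate 4. So r8c2=4.
Step 9. [r9c1∈{8,9}] in row 9, 8 fits only at r9c1, so r9c1=8.
Step 10. [r7c3∈{3,9}] box 7 places 9 nowhere but r7c3 ⇒ r7c3=9.
Step 11. [r2c3∈{8}] r2c3 has the single candidate 8. So r2c3=8.
Step 12. [r1c2∈{1}] nothing but 1 survives at r1c2, so r1c2=1.
Step 13. [r5c9∈{7}] r5c9's peers cover all but 7 ⇒ r5c9=7.
Step 14. [r6c1∈{1,3,4}] r6c1 is the only open cell in row 6 admitting 1, so r6c1=1.
Step 15. [r1c3∈{4,6}] in col 3, 6 fits only at r1c3, so r1c3=6.
Step 16. [r3c6∈{1,6,9}] in col 6, 6 fits only at r3c6, so r3c6=6.
Step 17. [r1c1∈{4,5}] in box 1, 4 fits only at r1c1. So r1c1=4.
Step 18. [r6c4∈{2,3,4}] col 4 places 2 nowhere but r6c4. So r6c4=2.
Step 19. [r2c2∈{9}] r2c2 has the single candidate 9 ⇒ r2c2=9.
Step 20. [r8c8∈{2,3,5}] r8c8 is the only open cell in row 8 admitting 2 ⇒ r8c8=2.
Step 21. [r6c2∈{7,8}] row 6 places 8 nowhere but r6c2 ⇒ r6c2=8.
Step 22. [r6c6∈{4,7}] in row 6, 7 fits only at r6c6. So r6c6=7.
Step 23. [r4c6∈{4,9}] across box 5, 4 lands solely at r4c6. So r4c6=4.
Step 24. [r4c3∈{3}] nothing but 3 survives at r4c3. So r4c3=3.
Step 25. [r3c4∈{8,9}] 9 has one home in col 4: r3c4. So r3c4=9.
Step 26. [r3c8∈{1,8}] in row 3, 8 fits only at r3c8, so r3c8=8.
Step 27. [r4c7∈{1,2,8}] row 4 places 8 nowhere but r4c7, so r4c7=8.
Step 28. [r8c5∈{5}] r8c5 is down to just 5, so r8c5=5.
Step 29. [r4c2∈{7}] r4c2 is down to just 7. So r4c2=7.
Step 30. [r2c4∈{3}] r2c4's peers cover all but 3, so r2c4=3.
Step 31. [r6c9∈{5}] r6c9's peers cover all but 5. So r6c9=5.
Step 32. [r6c5∈{3}] r6c5's peers cover all but 3 ⇒ r6c5=3.
Step 33. [r4c9∈{2}] nothing but 2 survives at r4c9 ⇒ r4c9=2.
Step 34. [r1c4∈{8}] nothing but 8 survives at r1c4 ⇒ r1c4=8.
Step 35. [r1c6∈{5}] r1c6 has the single candidate 5, so r1c6=5.
Step 36. [r7c6∈{1}] nothing but 1 survives at r7c6, so r7c6=1.
Step 37. [r9c8∈{5}] r9c8 is down to just 5, so r9c8=5.
Step 38. [r5c7∈{3}] r5c7 is down to just 3 ⇒ r5c7=3.
Step 39. [r6c3∈{4}] r6c3 is down to just 4. So r6c3=4.
Step 40. [r8c1∈{3}] nothing but 3 survives at r8c1 ⇒ r8c1=3.
Step 41. [r3c9∈{4}] r3c9 has the single candidate 4 ⇒ r3c9=4.
Step 42. [r7c4∈{4}] r7c4 has the single candidate 4, so r7c4=4.
Step 43. [r4c1∈{9}] only 9 remains possible at r4c1, so r4c1=9.
Step 44. [r2c1∈{5}] r2c1's peers cover all but 5. So r2c1=5.
Step 45. [r7c8∈{3}] r7c8's peers cover all but 3, so r7c8=3.
Step 46. [r4c8∈{1}] nothing but 1 survives at r4c8 ⇒ r4c8=1.
Step 47. [r8c4∈{6}] nothing but 6 survives at r8c4, so r8c4=6.
Step 48. [r3c5∈{1}] r3c5 is down to just 1. So r3c5=1.
Step 49. [r1c7∈{2}] only 2 remains possible at r1c7. So r1c7=2.
Step 50. [r2c7∈{1}] only 1 remains possible at r2c7 ⇒ r2c7=1.
Step 51. [r9c7∈{4}] r9c7 is down to just 4 ⇒ r9c7=4.
Step 52. [r9c5∈{9}] r9c5 has the single candidate 9, so r9c5=9.
Step 53. [r5c6∈{9}] r5c6 is down to just 9. So r5c6=9.

Answer: 4 1 6 8 7 5 2 9 3 / 5 9 8 3 4 2 1 7 6 / 2 3 7 9 1 6 5 8 4 / 9 7 3 5 6 4 8 1 2 / 6 2 5 1 8 9 3 4 7 / 1 8 4 2 3 7 9 6 5 / 7 5 9 4 2 1 6 3 8 / 3 4 1 6 5 8 7 2 9 / 8 6 2 7 9 3 4 5 1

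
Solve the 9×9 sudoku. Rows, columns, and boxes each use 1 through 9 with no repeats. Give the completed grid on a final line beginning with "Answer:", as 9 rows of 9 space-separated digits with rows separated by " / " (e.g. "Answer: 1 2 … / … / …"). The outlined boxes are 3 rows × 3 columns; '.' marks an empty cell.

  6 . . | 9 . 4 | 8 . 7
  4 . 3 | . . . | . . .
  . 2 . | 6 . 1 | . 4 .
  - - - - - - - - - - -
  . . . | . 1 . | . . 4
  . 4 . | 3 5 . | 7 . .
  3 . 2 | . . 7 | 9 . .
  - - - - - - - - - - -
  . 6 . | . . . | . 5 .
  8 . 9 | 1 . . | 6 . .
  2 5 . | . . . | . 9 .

Step 1. [r8c5∈{2,3,4,7}] 4 has one home in row 8: r8c5 ⇒ r8c5=4.
Step 2. [r2c4∈{2,5,7,8}] in col 4, 5 fits only at r2c4 ⇒ r2c4=5.
Step 3. [r6c9∈{1,5,6,8}] row 6 places 5 nowhere but r6c9. So r6c9=5.
Step 4. [r7c5∈{2,3,7,8,9}] 9 has one home in col 5: r7c5. So r7c5=9.
Step 5. [r1c3∈{1,5}] r1c3 is the only open cell in row 1 admitting 5. So r1c3=5.
Step 6. [r8c2∈{3,7}] across col 2, 3 lands solely at r8c2, so r8c2=3.
Step 7. [r8c9∈{2}] only 2 remains possible at r8c9 ⇒ r8c9=2.
Step 8. [r1c2∈{1}] r1c2 is down to just 1, so r1c2=1.
Step 9. [r6c2∈{8}] nothing but 8 survives at r6c2, so r6c2=8.
Step 10. [r6c5∈{6}] r6c5 is down to just 6. So r6c5=6.
Step 11. [r6c8∈{1}] r6c8's peers cover all but 1, so r6c8=1.
Step 12. [r4c1∈{5,7,9}] across row 4, 5 lands solely at r4c1 ⇒ r4c1=5.
Step 13. [r3c3∈{7,8}] across col 3, 8 lands solely at r3c3 ⇒ r3c3=8.
Step 14. [r9c6∈{3,6,8}] row 9 places 6 nowhere but r9c6. So r9c6=6.
Step 15. [r7c6∈{2,3,8}] col 6 places 3 nowhere but r7c6. So r7c6=3.
Step 16. [r7c4∈{2,7,8}] row 7 places 2 nowhere but r7c4. So r7c4=2.
Step 17. [r4c4∈{8}] only 8 remains possible at r4c4, so r4c4=8.
Step 18. [r5c8∈{2,6,8}] across col 8, 8 lands solely at r5c8 ⇒ r5c8=8.
Step 19. [r5c9∈{6}] only 6 remains possible at r5c9. So r5c9=6.
Step 20. [r5c3∈{1}] r5c3 has the single candidate 1. So r5c3=1.
Step 21. [r7c1∈{1,7}] col 1 places 1 nowhere but r7c1 ⇒ r7c1=1.
Step 22. [r5c1∈{9}] r5c1 has the single candidate 9 ⇒ r5c1=9.
Step 23. [r7c3∈{4,7}] across row 7, 7 lands solely at r7c3 ⇒ r7c3=7.
Step 24. [r9c5∈{7,8}] in box 8, 8 fits only at r9c5 ⇒ r9c5=8.
Step 25. [r3c9∈{3,9}] in row 3, 9 fits only at r3c9, so r3c9=9.
Step 26. [r9c9∈{1,3}] 3 has one home in col 9: r9c9, so r9c9=3.
Step 27. [r3c1∈{7}] r3c1's peers cover all but 7. So r3c1=7.
Step 28. [r9c7∈{1,4}] r9c7 is the only open cell in row 9 admitting 1 ⇒ r9c7=1.
Step 29. [r2c7∈{2}] r2c7 has the single candidate 2. So r2c7=2.
Step 30. [r1c8∈{3}] r1c8's peers cover all but 3 ⇒ r1c8=3.
Step 31. [r4c6∈{2,9}] r4c6 is the only open cell in row 4 admitting 9. So r4c6=9.
Step 32. [r9c4∈{7}] r9c4 has the single candidate 7. So r9c4=7.
Step 33. [r5c6∈{2}] nothing but 2 survives at r5c6 ⇒ r5c6=2.
Step 34. [r2c6∈{8}] r2c6 has the single candidate 8 ⇒ r2c6=8.
Step 35. [r7c9∈{8}] nothing but 8 survives at r7c9. So r7c9=8.
Step 36. [r3c5∈{3}] nothing but 3 survives at r3c5. So r3c5=3.
Step 37. [r4c2∈{7}] nothing but 7 survives at r4c2, so r4c2=7.
Step 38. [r8c6∈{5}] r8c6 is down to just 5, so r8c6=5.
Step 39. [r2c9∈{1}] r2c9 is down to just 1 ⇒ r2c9=1.
Step 40. [r3c7∈{5}] only 5 remains possible at r3c7 ⇒ r3c7=5.
Step 41. [r2c5∈{7}] nothing but 7 survives at r2c5 ⇒ r2c5=7.
Step 42. [r4c8∈{2}] r4c8 has the single candidate 2. So r4c8=2.
Step 43. [r1c5∈{2}] r1c5's peers cover all but 2 ⇒ r1c5=2.
Step 44. [r4c7∈{3}] r4c7's peers cover all but 3. So r4c7=3.
Step 45. [r9c3∈{4}] r9c3 has the single candidate 4, so r9c3=4.
Step 46. [r2c2∈{9}] only 9 remains possible at r2c2 ⇒ r2c2=9.
Step 47. [r2c8∈{6}] nothing but 6 survives at r2c8. So r2c8=6.
Step 48. [r8c8∈{7}] nothing but 7 survives at r8c8 ⇒ r8c8=7.
Step 49. [r7c7∈{4}] only 4 remains possible at r7c7. So r7c7=4.
Step 50. [r6c4∈{4}] r6c4 has the single candidate 4, so r6c4=4.
Step 51. [r4c3∈{6}] nothing but 6 survives at r4c3. So r4c3=6.

Answer: 6 1 5 9 2 4 8 3 7 / 4 9 3 5 7 8 2 6 1 / 7 2 8 6 3 1 5 4 9 / 5 7 6 8 1 9 3 2 4 / 9 4 1 3 5 2 7 8 6 / 3 8 2 4 6 7 9 1 5 / 1 6 7 2 9 3 4 5 8 / 8 3 9 1 4 5 6 7 2 / 2 5 4 7 8 6 1 9 3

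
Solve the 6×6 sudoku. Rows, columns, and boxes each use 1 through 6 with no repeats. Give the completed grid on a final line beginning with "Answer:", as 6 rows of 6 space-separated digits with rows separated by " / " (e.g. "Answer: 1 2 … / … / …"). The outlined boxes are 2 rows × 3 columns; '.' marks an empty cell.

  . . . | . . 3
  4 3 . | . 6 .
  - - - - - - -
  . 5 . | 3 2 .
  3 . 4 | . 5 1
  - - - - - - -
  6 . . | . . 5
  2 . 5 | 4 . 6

Step 1. [r6c2∈{1}] only 1 remains possible at r6c2 ⇒ r6c2=1.
Step 2. [r3c3∈{1,6}] across row 3, 6 lands solely at r3c3. So r3c3=6.
Step 3. [r2c4∈{1,2,5}] row 2 places 5 nowhere but r2c4. So r2c4=5.
Step 4. [r2c3∈{1,2}] 1 has one home in row 2: r2c3, so r2c3=1.
Step 5. [r5c4∈{1,2}] row 5 places 2 nowhere but r5c4, so r5c4=2.
Step 6. [r5c5∈{1,3}] 1 has one home in row 5: r5c5, so r5c5=1.
Step 7. [r4c2∈{2}] r4c2's peers cover all but 2 ⇒ r4c2=2.
Step 8. [r1c2∈{6}] only 6 remains possible at r1c2, so r1c2=6.
Step 9. [r2c6∈{2}] r2c6 has the single candidate 2. So r2c6=2.
Step 10. [r5c3∈{3}] only 3 remains possible at r5c3 ⇒ r5c3=3.
Step 11. [r4c4∈{6}] only 6 remains possible at r4c4. So r4c4=6.
Step 12. [r3c6∈{4}] only 4 remains possible at r3c6, so r3c6=4.
Step 13. [r1c5∈{4}] r1c5 is down to just 4. So r1c5=4.
Step 14. [r1c3∈{2}] r1c3 is down to just 2 ⇒ r1c3=2.
Step 15. [r1c4∈{1}] only 1 remains possible at r1c4 ⇒ r1c4=1.
Step 16. [r1c1∈{5}] r1c1 is down to just 5, so r1c1=5.
Step 17. [r5c2∈{4}] r5c2 is down to just 4 ⇒ r5c2=4.
Step 18. [r6c5∈{3}] r6c5 is down to just 3. So r6c5=3.
Step 19. [r3c1∈{1}] r3c1 has the single candidate 1. So r3c1=1.

Answer: 5 6 2 1 4 3 / 4 3 1 5 6 2 / 1 5 6 3 2 4 / 3 2 4 6 5 1 / 6 4 3 2 1 5 / 2 1 5 4 3 6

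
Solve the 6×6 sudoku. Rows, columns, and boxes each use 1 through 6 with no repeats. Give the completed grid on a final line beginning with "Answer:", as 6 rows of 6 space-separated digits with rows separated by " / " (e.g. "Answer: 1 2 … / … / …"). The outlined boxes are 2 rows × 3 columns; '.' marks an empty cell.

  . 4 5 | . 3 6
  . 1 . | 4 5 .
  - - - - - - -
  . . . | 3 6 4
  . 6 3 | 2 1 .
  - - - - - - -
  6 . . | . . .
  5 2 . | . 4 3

Step 1. [r5c6∈{1,2,5}] col 6 places 1 nowhere but r5c6, so r5c6=1.
Step 2. [r1c1∈{2}] r1c1's peers cover all but 2, so r1c1=2.
Step 3. [r3c1∈{1}] r3c1's peers cover all but 1, so r3c1=1.
Step 4. [r5c2∈{3}] r5c2 is down to just 3 ⇒ r5c2=3.
Step 5. [r6c3∈{1}] r6c3's peers cover all but 1 ⇒ r6c3=1.
Step 6. [r2c6∈{2}] r2c6 is down to just 2. So r2c6=2.
Step 7. [r3c3∈{2}] nothing but 2 survives at r3c3 ⇒ r3c3=2.
Step 8. [r5c3∈{4}] r5c3 has the single candidate 4. So r5c3=4.
Step 9. [r5c4∈{5}] r5c4's peers cover all but 5 ⇒ r5c4=5.
Step 10. [r4c1∈{4}] r4c1 is down to just 4. So r4c1=4.
Step 11. [r2c3∈{6}] only 6 remains possible at r2c3. So r2c3=6.
Step 12. [r6c4∈{6}] only 6 remains possible at r6c4, so r6c4=6.
Step 13. [r1c4∈{1}] nothing but 1 survives at r1c4. So r1c4=1.
Step 14. [r3c2∈{5}] only 5 remains possible at r3c2. So r3c2=5.
Step 15. [r2c1∈{3}] r2c1's peers cover all but 3 ⇒ r2c1=3.
Step 16. [r4c6∈{5}] r4c6 is down to just 5, so r4c6=5.
Step 17. [r5c5∈{2}] r5c5 is down to just 2 ⇒ r5c5=2.

Answer: 2 4 5 1 3 6 / 3 1 6 4 5 2 / 1 5 2 3 6 4 / 4 6 3 2 1 5 / 6 3 4 5 2 1 / 5 2 1 6 4 3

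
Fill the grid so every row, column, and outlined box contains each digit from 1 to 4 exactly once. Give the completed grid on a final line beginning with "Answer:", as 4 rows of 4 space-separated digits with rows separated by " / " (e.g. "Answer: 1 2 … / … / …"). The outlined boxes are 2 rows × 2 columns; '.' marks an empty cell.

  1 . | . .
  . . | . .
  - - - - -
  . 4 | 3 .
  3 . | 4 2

Step 1. [r1c3∈{2}] nothing but 2 survives at r1c3, so r1c3=2.
Step 2. [r2c2∈{2,3}] across col 2, 2 lands solely at r2c2. So r2c2=2.
Step 3. [r2c4∈{1,3,4}] 3 has one home in row 2: r2c4, so r2c4=3.
Step 4. [r2c1∈{4}] r2c1's peers cover all but 4, so r2c1=4.
Step 5. [r1c4∈{4}] only 4 remains possible at r1c4. So r1c4=4.
Step 6. [r1c2∈{3}] r1c2 is down to just 3. So r1c2=3.
Step 7. [r2c3∈{1}] r2c3 is down to just 1 ⇒ r2c3=1.
Step 8. [r3c4∈{1}] r3c4 is down to just 1. So r3c4=1.
Step 9. [r3c1∈{2}] r3c1's peers cover all but 2 ⇒ r3c1=2.
Step 10. [r4c2∈{1}] r4c2's peers cover all but 1 ⇒ r4c2=1.

Answer: 1 3 2 4 / 4 2 1 3 / 2 4 3 1 / 3 1 4 2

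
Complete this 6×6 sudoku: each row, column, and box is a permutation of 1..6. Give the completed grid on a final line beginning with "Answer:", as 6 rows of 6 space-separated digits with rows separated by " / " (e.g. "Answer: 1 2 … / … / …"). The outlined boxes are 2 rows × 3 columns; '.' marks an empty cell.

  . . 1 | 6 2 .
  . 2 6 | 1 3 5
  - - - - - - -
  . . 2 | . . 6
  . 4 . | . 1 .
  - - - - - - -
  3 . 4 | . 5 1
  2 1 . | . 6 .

Step 1. [r4c3∈{3,5}] across col 3, 3 lands solely at r4c3. So r4c3=3.
Step 2. [r3c2∈{5}] r3c2 is down to just 5 ⇒ r3c2=5.
Step 3. [r6c6∈{3,4}] across col 6, 3 lands solely at r6c6, so r6c6=3.
Step 4. [r2c1∈{4}] r2c1's peers cover all but 4. So r2c1=4.
Step 5. [r4c6∈{2}] only 2 remains possible at r4c6. So r4c6=2.
Step 6. [r3c4∈{3,4}] 3 has one home in row 3: r3c4. So r3c4=3.
Step 7. [r1c6∈{4}] only 4 remains possible at r1c6 ⇒ r1c6=4.
Step 8. [r4c1∈{6}] nothing but 6 survives at r4c1 ⇒ r4c1=6.
Step 9. [r4c4∈{5}] r4c4 is down to just 5. So r4c4=5.
Step 10. [r3c1∈{1}] only 1 remains possible at r3c1, so r3c1=1.
Step 11. [r6c3∈{5}] r6c3 has the single candidate 5 ⇒ r6c3=5.
Step 12. [r5c4∈{2}] r5c4 has the single candidate 2 ⇒ r5c4=2.
Step 13. [r6c4∈{4}] only 4 remains possible at r6c4. So r6c4=4.
Step 14. [r1c1∈{5}] nothing but 5 survives at r1c1. So r1c1=5.
Step 15. [r5c2∈{6}] r5c2 is down to just 6, so r5c2=6.
Step 16. [r3c5∈{4}] r3c5 is down to just 4. So r3c5=4.
Step 17. [r1c2∈{3}] r1c2 has the single candidate 3 ⇒ r1c2=3.

Answer: 5 3 1 6 2 4 / 4 2 6 1 3 5 / 1 5 2 3 4 6 / 6 4 3 5 1 2 / 3 6 4 2 5 1 / 2 1 5 4 6 3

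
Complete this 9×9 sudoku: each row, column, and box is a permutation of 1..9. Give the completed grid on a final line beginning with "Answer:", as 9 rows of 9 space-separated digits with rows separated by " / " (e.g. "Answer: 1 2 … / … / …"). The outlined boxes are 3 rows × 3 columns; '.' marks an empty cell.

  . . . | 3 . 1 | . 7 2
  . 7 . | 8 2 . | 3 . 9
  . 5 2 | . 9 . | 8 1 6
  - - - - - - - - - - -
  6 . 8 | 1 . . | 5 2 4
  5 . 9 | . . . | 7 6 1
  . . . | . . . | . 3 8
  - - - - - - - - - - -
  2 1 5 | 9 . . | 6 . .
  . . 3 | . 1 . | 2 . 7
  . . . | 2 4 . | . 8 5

Step 1. [r9c6∈{3,6,7}] across row 9, 3 lands solely at r9c6 ⇒ r9c6=3.
Step 2. [r5c4∈{4}] nothing but 4 survives at r5c4. So r5c4=4.
Step 3. [r8c8∈{4,9}] r8c8 is the only open cell in col 8 admitting 9. So r8c8=9.
Step 4. [r1c7∈{4}] nothing but 4 survives at r1c7, so r1c7=4.
Step 5. [r1c3∈{6}] r1c3's peers cover all but 6 ⇒ r1c3=6.
Step 6. [r6c5∈{5,6,7}] r6c5 is the only open cell in col 5 admitting 6. So r6c5=6.
Step 7. [r2c6∈{4,5,6}] in row 2, 6 fits only at r2c6 ⇒ r2c6=6.
Step 8. [r9c3∈{7}] r9c3 has the single candidate 7, so r9c3=7.
Step 9. [r6c1∈{1,4,7}] r6c1 is the only open cell in col 1 admitting 7 ⇒ r6c1=7.
Step 10. [r6c3∈{1,4}] 1 has one home in row 6: r6c3, so r6c3=1.
Step 11. [r6c2∈{2,4}] r6c2 is the only open cell in row 6 admitting 4. So r6c2=4.
Step 12. [r6c6∈{2,5,9}] 2 has one home in row 6: r6c6 ⇒ r6c6=2.
Step 13. [r8c1∈{4,8}] across row 8, 4 lands solely at r8c1, so r8c1=4.
Step 14. [r8c2∈{6,8}] across box 7, 8 lands solely at r8c2. So r8c2=8.
Step 15. [r1c2∈{9}] nothing but 9 survives at r1c2, so r1c2=9.
Step 16. [r5c6∈{8}] r5c6 has the single candidate 8 ⇒ r5c6=8.
Step 17. [r7c6∈{7}] nothing but 7 survives at r7c6, so r7c6=7.
Step 18. [r5c5∈{3}] r5c5 is down to just 3, so r5c5=3.
Step 19. [r8c4∈{5,6}] r8c4 is the only open cell in row 8 admitting 6 ⇒ r8c4=6.
Step 20. [r3c4∈{7}] r3c4's peers cover all but 7 ⇒ r3c4=7.
Step 21. [r4c5∈{7}] nothing but 7 survives at r4c5, so r4c5=7.
Step 22. [r9c1∈{9}] r9c1's peers cover all but 9 ⇒ r9c1=9.
Step 23. [r2c1∈{1}] r2c1 is down to just 1, so r2c1=1.
Step 24. [r6c4∈{5}] r6c4's peers cover all but 5. So r6c4=5.
Step 25. [r2c8∈{5}] r2c8 has the single candidate 5. So r2c8=5.
Step 26. [r7c9∈{3}] only 3 remains possible at r7c9, so r7c9=3.
Step 27. [r6c7∈{9}] r6c7's peers cover all but 9. So r6c7=9.
Step 28. [r8c6∈{5}] r8c6 is down to just 5. So r8c6=5.
Step 29. [r7c5∈{8}] nothing but 8 survives at r7c5 ⇒ r7c5=8.
Step 30. [r9c2∈{6}] r9c2 has the single candidate 6. So r9c2=6.
Step 31. [r9c7∈{1}] r9c7 has the single candidate 1, so r9c7=1.
Step 32. [r4c6∈{9}] r4c6 has the single candidate 9 ⇒ r4c6=9.
Step 33. [r3c6∈{4}] only 4 remains possible at r3c6. So r3c6=4.
Step 34. [r5c2∈{2}] nothing but 2 survives at r5c2 ⇒ r5c2=2.
Step 35. [r1c5∈{5}] r1c5 has the single candidate 5. So r1c5=5.
Step 36. [r4c2∈{3}] r4c2 is down to just 3 ⇒ r4c2=3.
Step 37. [r2c3∈{4}] nothing but 4 survives at r2c3 ⇒ r2c3=4.
Step 38. [r3c1∈{3}] only 3 remains possible at r3c1, so r3c1=3.
Step 39. [r7c8∈{4}] r7c8 is down to just 4. So r7c8=4.
Step 40. [r1c1∈{8}] r1c1 has the single candidate 8, so r1c1=8.

Answer: 8 9 6 3 5 1 4 7 2 / 1 7 4 8 2 6 3 5 9 / 3 5 2 7 9 4 8 1 6 / 6 3 8 1 7 9 5 2 4 / 5 2 9 4 3 8 7 6 1 / 7 4 1 5 6 2 9 3 8 / 2 1 5 9 8 7 6 4 3 / 4 8 3 6 1 5 2 9 7 / 9 6 7 2 4 3 1 8 5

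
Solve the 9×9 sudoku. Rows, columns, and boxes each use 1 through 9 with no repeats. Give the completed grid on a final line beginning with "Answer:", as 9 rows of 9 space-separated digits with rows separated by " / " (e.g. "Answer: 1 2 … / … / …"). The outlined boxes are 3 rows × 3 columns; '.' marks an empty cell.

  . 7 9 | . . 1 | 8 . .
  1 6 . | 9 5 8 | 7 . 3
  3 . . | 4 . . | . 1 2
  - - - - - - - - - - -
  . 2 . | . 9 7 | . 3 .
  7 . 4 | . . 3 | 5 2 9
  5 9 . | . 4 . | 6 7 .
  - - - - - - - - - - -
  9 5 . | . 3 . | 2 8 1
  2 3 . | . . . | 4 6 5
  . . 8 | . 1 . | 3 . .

Step 1. [r9c6∈{2,4,5,6,9}] 5 has one home in col 6: r9c6. So r9c6=5.
Step 2. [r3c6∈{6}] r3c6 has the single candidate 6, so r3c6=6.
Step 3. [r9c4∈{2,6,7}] r9c4 is the only open cell in row 9 admitting 2 ⇒ r9c4=2.
Step 4. [r7c4∈{6,7}] r7c4 is the only open cell in box 8 admitting 6 ⇒ r7c4=6.
Step 5. [r4c1∈{6,8}] in col 1, 8 fits only at r4c1 ⇒ r4c1=8.
Step 6. [r8c3∈{1,7}] r8c3 is the only open cell in row 8 admitting 1, so r8c3=1.
Step 7. [r6c4∈{1,8}] in row 6, 1 fits only at r6c4 ⇒ r6c4=1.
Step 8. [r1c1∈{4}] r1c1 is down to just 4 ⇒ r1c1=4.
Step 9. [r8c4∈{7,8}] in col 4, 7 fits only at r8c4 ⇒ r8c4=7.
Step 10. [r8c5∈{8}] r8c5's peers cover all but 8 ⇒ r8c5=8.
Step 11. [r3c7∈{9}] only 9 remains possible at r3c7, so r3c7=9.
Step 12. [r1c9∈{6}] only 6 remains possible at r1c9. So r1c9=6.
Step 13. [r6c6∈{2}] nothing but 2 survives at r6c6. So r6c6=2.
Step 14. [r6c3∈{3}] r6c3's peers cover all but 3, so r6c3=3.
Step 15. [r4c4∈{5}] r4c4 is down to just 5, so r4c4=5.
Step 16. [r7c6∈{4}] r7c6 is down to just 4 ⇒ r7c6=4.
Step 17. [r9c2∈{4}] r9c2 is down to just 4, so r9c2=4.
Step 18. [r5c5∈{6}] nothing but 6 survives at r5c5 ⇒ r5c5=6.
Step 19. [r1c4∈{3}] r1c4 has the single candidate 3. So r1c4=3.
Step 20. [r9c1∈{6}] nothing but 6 survives at r9c1 ⇒ r9c1=6.
Step 21. [r1c8∈{5}] r1c8's peers cover all but 5. So r1c8=5.
Step 22. [r4c9∈{4}] only 4 remains possible at r4c9, so r4c9=4.
Step 23. [r3c2∈{8}] only 8 remains possible at r3c2 ⇒ r3c2=8.
Step 24. [r9c9∈{7}] r9c9 has the single candidate 7 ⇒ r9c9=7.
Step 25. [r4c7∈{1}] only 1 remains possible at r4c7 ⇒ r4c7=1.
Step 26. [r7c3∈{7}] nothing but 7 survives at r7c3. So r7c3=7.
Step 27. [r9c8∈{9}] r9c8 has the single candidate 9 ⇒ r9c8=9.
Step 28. [r8c6∈{9}] r8c6 has the single candidate 9 ⇒ r8c6=9.
Step 29. [r2c8∈{4}] only 4 remains possible at r2c8. So r2c8=4.
Step 30. [r2c3∈{2}] only 2 remains possible at r2c3. So r2c3=2.
Step 31. [r3c5∈{7}] nothing but 7 survives at r3c5, so r3c5=7.
Step 32. [r5c4∈{8}] only 8 remains possible at r5c4, so r5c4=8.
Step 33. [r3c3∈{5}] r3c3's peers cover all but 5. So r3c3=5.
Step 34. [r4c3∈{6}] r4c3 has the single candidate 6 ⇒ r4c3=6.
Step 35. [r6c9∈{8}] r6c9's peers cover all but 8, so r6c9=8.
Step 36. [r5c2∈{1}] r5c2 is down to just 1, so r5c2=1.
Step 37. [r1c5∈{2}] r1c5's peers cover all but 2. So r1c5=2.

Answer: 4 7 9 3 2 1 8 5 6 / 1 6 2 9 5 8 7 4 3 / 3 8 5 4 7 6 9 1 2 / 8 2 6 5 9 7 1 3 4 / 7 1 4 8 6 3 5 2 9 / 5 9 3 1 4 2 6 7 8 / 9 5 7 6 3 4 2 8 1 / 2 3 1 7 8 9 4 6 5 / 6 4 8 2 1 5 3 9 7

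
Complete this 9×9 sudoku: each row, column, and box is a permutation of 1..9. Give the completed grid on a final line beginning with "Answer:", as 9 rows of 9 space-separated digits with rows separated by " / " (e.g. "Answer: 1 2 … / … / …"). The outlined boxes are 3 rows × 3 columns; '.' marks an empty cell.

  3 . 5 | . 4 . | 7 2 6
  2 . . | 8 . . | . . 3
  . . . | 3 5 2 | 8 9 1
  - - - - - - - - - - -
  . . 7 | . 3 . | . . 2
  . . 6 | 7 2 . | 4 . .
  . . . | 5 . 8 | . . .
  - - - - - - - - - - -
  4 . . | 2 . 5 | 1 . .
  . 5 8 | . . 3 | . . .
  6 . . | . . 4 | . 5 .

Step 1. [r2c6∈{1,6,7,9}] 7 has one home in col 6: r2c6 ⇒ r2c6=7.
Step 2. [r4c6∈{1,6,9}] in col 6, 6 fits only at r4c6, so r4c6=6.
Step 3. [r8c4∈{1,6,9}] across col 4, 6 lands solely at r8c4 ⇒ r8c4=6.
Step 4. [r5c9∈{5,8,9}] r5c9 is the only open cell in col 9 admitting 5. So r5c9=5.
Step 5. [r4c7∈{9}] nothing but 9 survives at r4c7 ⇒ r4c7=9.
Step 6. [r3c3∈{4}] only 4 remains possible at r3c3, so r3c3=4.
Step 7. [r6c2∈{1,2,3,4,9}] across row 6, 4 lands solely at r6c2, so r6c2=4.
Step 8. [r9c2∈{1,2,3,7,9}] across col 2, 2 lands solely at r9c2. So r9c2=2.
Step 9. [r1c2∈{1,8,9}] in row 1, 8 fits only at r1c2, so r1c2=8.
Step 10. [r4c2∈{1}] nothing but 1 survives at r4c2. So r4c2=1.
Step 11. [r6c1∈{9}] r6c1's peers cover all but 9, so r6c1=9.
Step 12. [r6c5∈{1}] r6c5's peers cover all but 1. So r6c5=1.
Step 13. [r6c9∈{7}] only 7 remains possible at r6c9, so r6c9=7.
Step 14. [r7c8∈{3,6,7,8}] in row 7, 6 fits only at r7c8. So r7c8=6.
Step 15. [r9c5∈{7,8,9}] across row 9, 7 lands solely at r9c5. So r9c5=7.
Step 16. [r7c2∈{3,7,9}] 7 has one home in row 7: r7c2 ⇒ r7c2=7.
Step 17. [r8c5∈{9}] r8c5's peers cover all but 9 ⇒ r8c5=9.
Step 18. [r6c8∈{3}] r6c8 is down to just 3. So r6c8=3.
Step 19. [r2c3∈{1,9}] in row 2, 1 fits only at r2c3, so r2c3=1.
Step 20. [r4c8∈{8}] nothing but 8 survives at r4c8. So r4c8=8.
Step 21. [r1c4∈{1,9}] in col 4, 9 fits only at r1c4, so r1c4=9.
Step 22. [r7c3∈{3,9}] 3 has one home in row 7: r7c3. So r7c3=3.
Step 23. [r9c9∈{8,9}] across row 9, 8 lands solely at r9c9, so r9c9=8.
Step 24. [r2c5∈{6}] nothing but 6 survives at r2c5. So r2c5=6.
Step 25. [r8c8∈{4,7}] across row 8, 7 lands solely at r8c8. So r8c8=7.
Step 26. [r6c3∈{2}] r6c3's peers cover all but 2, so r6c3=2.
Step 27. [r1c6∈{1}] nothing but 1 survives at r1c6 ⇒ r1c6=1.
Step 28. [r5c8∈{1}] only 1 remains possible at r5c8 ⇒ r5c8=1.
Step 29. [r6c7∈{6}] r6c7's peers cover all but 6. So r6c7=6.
Step 30. [r9c4∈{1}] r9c4's peers cover all but 1, so r9c4=1.
Step 31. [r2c7∈{5}] r2c7's peers cover all but 5, so r2c7=5.
Step 32. [r5c6∈{9}] r5c6 has the single candidate 9 ⇒ r5c6=9.
Step 33. [r9c3∈{9}] r9c3 has the single candidate 9. So r9c3=9.
Step 34. [r3c1∈{7}] r3c1's peers cover all but 7. So r3c1=7.
Step 35. [r4c1∈{5}] r4c1 is down to just 5. So r4c1=5.
Step 36. [r4c4∈{4}] nothing but 4 survives at r4c4, so r4c4=4.
Step 37. [r2c8∈{4}] r2c8's peers cover all but 4, so r2c8=4.
Step 38. [r8c9∈{4}] r8c9 is down to just 4, so r8c9=4.
Step 39. [r9c7∈{3}] r9c7 is down to just 3, so r9c7=3.
Step 40. [r5c2∈{3}] only 3 remains possible at r5c2. So r5c2=3.
Step 41. [r7c5∈{8}] r7c5's peers cover all but 8, so r7c5=8.
Step 42. [r2c2∈{9}] only 9 remains possible at r2c2 ⇒ r2c2=9.
Step 43. [r3c2∈{6}] r3c2 has the single candidate 6. So r3c2=6.
Step 44. [r5c1∈{8}] r5c1 is down to just 8. So r5c1=8.
Step 45. [r8c1∈{1}] r8c1 has the single candidate 1 ⇒ r8c1=1.
Step 46. [r8c7∈{2}] r8c7 is down to just 2, so r8c7=2.
Step 47. [r7c9∈{9}] nothing but 9 survives at r7c9 ⇒ r7c9=9.

Answer: 3 8 5 9 4 1 7 2 6 / 2 9 1 8 6 7 5 4 3 / 7 6 4 3 5 2 8 9 1 / 5 1 7 4 3 6 9 8 2 / 8 3 6 7 2 9 4 1 5 / 9 4 2 5 1 8 6 3 7 / 4 7 3 2 8 5 1 6 9 / 1 5 8 6 9 3 2 7 4 / 6 2 9 1 7 4 3 5 8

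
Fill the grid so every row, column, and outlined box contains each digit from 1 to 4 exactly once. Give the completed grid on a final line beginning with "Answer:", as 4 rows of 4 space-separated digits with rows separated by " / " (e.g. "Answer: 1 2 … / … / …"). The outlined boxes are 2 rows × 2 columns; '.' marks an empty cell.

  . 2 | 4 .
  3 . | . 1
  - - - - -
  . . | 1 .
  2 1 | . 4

Step 1. [r3c2∈{3,4}] 3 has one home in col 2: r3c2. So r3c2=3.
Step 2. [r3c1∈{4}] r3c1 has the single candidate 4 ⇒ r3c1=4.
Step 3. [r3c4∈{2}] only 2 remains possible at r3c4, so r3c4=2.
Step 4. [r1c4∈{3}] r1c4 is down to just 3 ⇒ r1c4=3.
Step 5. [r4c3∈{3}] r4c3's peers cover all but 3, so r4c3=3.
Step 6. [r2c2∈{4}] r2c2 is down to just 4, so r2c2=4.
Step 7. [r1c1∈{1}] r1c1 has the single candidate 1. So r1c1=1.
Step 8. [r2c3∈{2}] only 2 remains possible at r2c3. So r2c3=2.

Answer: 1 2 4 3 / 3 4 2 1 / 4 3 1 2 / 2 1 3 4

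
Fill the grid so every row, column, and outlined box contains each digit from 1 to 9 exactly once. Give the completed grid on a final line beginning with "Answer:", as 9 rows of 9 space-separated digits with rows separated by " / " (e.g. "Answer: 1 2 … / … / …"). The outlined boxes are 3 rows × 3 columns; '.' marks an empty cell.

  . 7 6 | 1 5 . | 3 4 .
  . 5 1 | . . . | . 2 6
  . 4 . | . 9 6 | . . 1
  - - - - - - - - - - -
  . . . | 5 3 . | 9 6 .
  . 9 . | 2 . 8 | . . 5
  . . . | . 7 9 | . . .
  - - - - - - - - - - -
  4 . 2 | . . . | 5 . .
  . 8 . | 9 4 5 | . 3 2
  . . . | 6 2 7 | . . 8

Step 1. [r1c1∈{2,8,9}] 8 has one home in row 1: r1c1. So r1c1=8.
Step 2. [r3c3∈{3}] only 3 remains possible at r3c3, so r3c3=3.
Step 3. [r5c1∈{1,3,6,7}] row 5 places 3 nowhere but r5c1. So r5c1=3.
Step 4. [r6c4∈{4}] r6c4's peers cover all but 4 ⇒ r6c4=4.
Step 5. [r8c3∈{7}] only 7 remains possible at r8c3, so r8c3=7.
Step 6. [r6c7∈{1,2,8}] r6c7 is the only open cell in col 7 admitting 2 ⇒ r6c7=2.
Step 7. [r4c6∈{1}] only 1 remains possible at r4c6 ⇒ r4c6=1.
Step 8. [r7c2∈{1,3,6}] 6 has one home in row 7: r7c2. So r7c2=6.
Step 9. [r8c1∈{1}] r8c1's peers cover all but 1 ⇒ r8c1=1.
Step 10. [r2c5∈{8}] r2c5's peers cover all but 8, so r2c5=8.
Step 11. [r2c7∈{7}] nothing but 7 survives at r2c7 ⇒ r2c7=7.
Step 12. [r9c3∈{5,9}] in col 3, 9 fits only at r9c3. So r9c3=9.
Step 13. [r9c8∈{1}] only 1 remains possible at r9c8 ⇒ r9c8=1.
Step 14. [r4c9∈{4,7}] across col 9, 4 lands solely at r4c9 ⇒ r4c9=4.
Step 15. [r6c8∈{8}] only 8 remains possible at r6c8 ⇒ r6c8=8.
Step 16. [r7c9∈{7,9}] r7c9 is the only open cell in col 9 admitting 7, so r7c9=7.
Step 17. [r7c6∈{3}] r7c6's peers cover all but 3 ⇒ r7c6=3.
Step 18. [r4c2∈{2}] r4c2's peers cover all but 2, so r4c2=2.
Step 19. [r9c1∈{5}] only 5 remains possible at r9c1, so r9c1=5.
Step 20. [r2c4∈{3}] r2c4 is down to just 3. So r2c4=3.
Step 21. [r4c1∈{7}] r4c1 has the single candidate 7. So r4c1=7.
Step 22. [r4c3∈{8}] r4c3 is down to just 8, so r4c3=8.
Step 23. [r5c5∈{6}] r5c5 is down to just 6, so r5c5=6.
Step 24. [r7c4∈{8}] r7c4 is down to just 8, so r7c4=8.
Step 25. [r7c5∈{1}] nothing but 1 survives at r7c5. So r7c5=1.
Step 26. [r6c9∈{3}] nothing but 3 survives at r6c9, so r6c9=3.
Step 27. [r2c6∈{4}] r2c6 is down to just 4 ⇒ r2c6=4.
Step 28. [r3c8∈{5}] r3c8 is down to just 5. So r3c8=5.
Step 29. [r3c7∈{8}] r3c7's peers cover all but 8, so r3c7=8.
Step 30. [r9c7∈{4}] nothing but 4 survives at r9c7 ⇒ r9c7=4.
Step 31. [r7c8∈{9}] nothing but 9 survives at r7c8. So r7c8=9.
Step 32. [r6c1∈{6}] nothing but 6 survives at r6c1 ⇒ r6c1=6.
Step 33. [r8c7∈{6}] r8c7's peers cover all but 6. So r8c7=6.
Step 34. [r5c8∈{7}] nothing but 7 survives at r5c8, so r5c8=7.
Step 35. [r5c3∈{4}] only 4 remains possible at r5c3, so r5c3=4.
Step 36. [r1c9∈{9}] r1c9's peers cover all but 9. So r1c9=9.
Step 37. [r6c2∈{1}] nothing but 1 survives at r6c2. So r6c2=1.
Step 38. [r9c2∈{3}] nothing but 3 survives at r9c2. So r9c2=3.
Step 39. [r3c4∈{7}] nothing but 7 survives at r3c4 ⇒ r3c4=7.
Step 40. [r1c6∈{2}] r1c6 is down to just 2. So r1c6=2.
Step 41. [r5c7∈{1}] r5c7 has the single candidate 1. So r5c7=1.
Step 42. [r3c1∈{2}] r3c1 is down to just 2, so r3c1=2.
Step 43. [r2c1∈{9}] r2c1 is down to just 9. So r2c1=9.
Step 44. [r6c3∈{5}] r6c3's peers cover all but 5 ⇒ r6c3=5.

Answer: 8 7 6 1 5 2 3 4 9 / 9 5 1 3 8 4 7 2 6 / 2 4 3 7 9 6 8 5 1 / 7 2 8 5 3 1 9 6 4 / 3 9 4 2 6 8 1 7 5 / 6 1 5 4 7 9 2 8 3 / 4 6 2 8 1 3 5 9 7 / 1 8 7 9 4 5 6 3 2 / 5 3 9 6 2 7 4 1 8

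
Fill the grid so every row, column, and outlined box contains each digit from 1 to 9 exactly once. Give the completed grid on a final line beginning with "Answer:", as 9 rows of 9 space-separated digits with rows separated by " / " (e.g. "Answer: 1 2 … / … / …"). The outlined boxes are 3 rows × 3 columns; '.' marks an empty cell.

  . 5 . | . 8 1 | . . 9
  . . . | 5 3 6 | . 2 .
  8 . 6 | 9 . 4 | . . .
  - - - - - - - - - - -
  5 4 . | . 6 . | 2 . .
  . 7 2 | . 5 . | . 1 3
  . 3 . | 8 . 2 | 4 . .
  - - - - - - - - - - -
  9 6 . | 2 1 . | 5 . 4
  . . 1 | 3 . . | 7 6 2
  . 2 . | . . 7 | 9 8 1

Step 1. [r1c4∈{7}] r1c4 has the single candidate 7, so r1c4=7.
Step 2. [r8c1∈{4}] nothing but 4 survives at r8c1. So r8c1=4.
Step 3. [r6c9∈{5,6,7}] 6 has one home in col 9: r6c9 ⇒ r6c9=6.
Step 4. [r6c3∈{9}] nothing but 9 survives at r6c3. So r6c3=9.
Step 5. [r7c3∈{3,7,8}] across row 7, 7 lands solely at r7c3, so r7c3=7.
Step 6. [r3c2∈{1}] r3c2 has the single candidate 1. So r3c2=1.
Step 7. [r3c7∈{3}] nothing but 3 survives at r3c7, so r3c7=3.
Step 8. [r5c6∈{9}] r5c6's peers cover all but 9, so r5c6=9.
Step 9. [r9c1∈{3}] r9c1's peers cover all but 3. So r9c1=3.
Step 10. [r5c7∈{8}] r5c7's peers cover all but 8 ⇒ r5c7=8.
Step 11. [r4c9∈{7}] only 7 remains possible at r4c9, so r4c9=7.
Step 12. [r3c9∈{5}] r3c9's peers cover all but 5 ⇒ r3c9=5.
Step 13. [r8c6∈{5,8}] 5 has one home in row 8: r8c6. So r8c6=5.
Step 14. [r9c5∈{4}] nothing but 4 survives at r9c5 ⇒ r9c5=4.
Step 15. [r2c3∈{4}] r2c3's peers cover all but 4 ⇒ r2c3=4.
Step 16. [r2c2∈{9}] only 9 remains possible at r2c2 ⇒ r2c2=9.
Step 17. [r4c6∈{3}] nothing but 3 survives at r4c6 ⇒ r4c6=3.
Step 18. [r8c2∈{8}] r8c2 is down to just 8 ⇒ r8c2=8.
Step 19. [r9c3∈{5}] r9c3 has the single candidate 5 ⇒ r9c3=5.
Step 20. [r1c1∈{2}] nothing but 2 survives at r1c1. So r1c1=2.
Step 21. [r8c5∈{9}] only 9 remains possible at r8c5. So r8c5=9.
Step 22. [r9c4∈{6}] r9c4 has the single candidate 6, so r9c4=6.
Step 23. [r4c3∈{8}] r4c3 has the single candidate 8 ⇒ r4c3=8.
Step 24. [r2c7∈{1}] only 1 remains possible at r2c7. So r2c7=1.
Step 25. [r7c6∈{8}] r7c6's peers cover all but 8 ⇒ r7c6=8.
Step 26. [r3c5∈{2}] nothing but 2 survives at r3c5. So r3c5=2.
Step 27. [r1c3∈{3}] r1c3 is down to just 3. So r1c3=3.
Step 28. [r1c8∈{4}] nothing but 4 survives at r1c8. So r1c8=4.
Step 29. [r4c4∈{1}] r4c4's peers cover all but 1, so r4c4=1.
Step 30. [r7c8∈{3}] r7c8's peers cover all but 3. So r7c8=3.
Step 31. [r4c8∈{9}] r4c8 has the single candidate 9, so r4c8=9.
Step 32. [r3c8∈{7}] r3c8 has the single candidate 7 ⇒ r3c8=7.
Step 33. [r2c1∈{7}] r2c1 has the single candidate 7 ⇒ r2c1=7.
Step 34. [r2c9∈{8}] r2c9 has the single candidate 8. So r2c9=8.
Step 35. [r6c8∈{5}] r6c8 is down to just 5 ⇒ r6c8=5.
Step 36. [r6c1∈{1}] r6c1 is down to just 1 ⇒ r6c1=1.
Step 37. [r5c1∈{6}] r5c1 is down to just 6. So r5c1=6.
Step 38. [r5c4∈{4}] only 4 remains possible at r5c4, so r5c4=4.
Step 39. [r6c5∈{7}] r6c5 has the single candidate 7, so r6c5=7.
Step 40. [r1c7∈{6}] only 6 remains possible at r1c7, so r1c7=6.

Answer: 2 5 3 7 8 1 6 4 9 / 7 9 4 5 3 6 1 2 8 / 8 1 6 9 2 4 3 7 5 / 5 4 8 1 6 3 2 9 7 / 6 7 2 4 5 9 8 1 3 / 1 3 9 8 7 2 4 5 6 / 9 6 7 2 1 8 5 3 4 / 4 8 1 3 9 5 7 6 2 / 3 2 5 6 4 7 9 8 1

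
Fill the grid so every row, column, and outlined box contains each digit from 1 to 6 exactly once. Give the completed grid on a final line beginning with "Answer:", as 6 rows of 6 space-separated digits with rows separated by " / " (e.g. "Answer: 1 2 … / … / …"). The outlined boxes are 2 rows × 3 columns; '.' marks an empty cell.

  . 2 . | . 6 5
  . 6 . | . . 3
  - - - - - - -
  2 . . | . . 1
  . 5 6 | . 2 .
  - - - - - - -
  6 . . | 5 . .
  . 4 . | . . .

Step 1. [r4c1∈{1,3,4}] across row 4, 1 lands solely at r4c1. So r4c1=1.
Step 2. [r3c3∈{3,4}] in box 3, 4 fits only at r3c3. So r3c3=4.
Step 3. [r4c4∈{3,4}] in row 4, 3 fits only at r4c4 ⇒ r4c4=3.
Step 4. [r5c2∈{1,3}] col 2 places 1 nowhere but r5c2 ⇒ r5c2=1.
Step 5. [r2c4∈{1,2,4}] in row 2, 2 fits only at r2c4, so r2c4=2.
Step 6. [r1c4∈{1,4}] 4 has one home in col 4: r1c4 ⇒ r1c4=4.
Step 7. [r1c1∈{3}] nothing but 3 survives at r1c1. So r1c1=3.
Step 8. [r2c5∈{1}] nothing but 1 survives at r2c5, so r2c5=1.
Step 9. [r2c3∈{5}] r2c3 is down to just 5, so r2c3=5.
Step 10. [r5c5∈{3,4}] in col 5, 4 fits only at r5c5 ⇒ r5c5=4.
Step 11. [r5c6∈{2}] r5c6's peers cover all but 2. So r5c6=2.
Step 12. [r6c3∈{2,3}] r6c3 is the only open cell in row 6 admitting 2, so r6c3=2.
Step 13. [r6c6∈{6}] r6c6 is down to just 6 ⇒ r6c6=6.
Step 14. [r4c6∈{4}] r4c6 is down to just 4. So r4c6=4.
Step 15. [r3c5∈{5}] r3c5 is down to just 5 ⇒ r3c5=5.
Step 16. [r2c1∈{4}] nothing but 4 survives at r2c1, so r2c1=4.
Step 17. [r6c1∈{5}] nothing but 5 survives at r6c1 ⇒ r6c1=5.
Step 18. [r5c3∈{3}] only 3 remains possible at r5c3. So r5c3=3.
Step 19. [r3c4∈{6}] r3c4's peers cover all but 6, so r3c4=6.
Step 20. [r3c2∈{3}] r3c2 has the single candidate 3. So r3c2=3.
Step 21. [r6c4∈{1}] r6c4's peers cover all but 1 ⇒ r6c4=1.
Step 22. [r1c3∈{1}] nothing but 1 survives at r1c3, so r1c3=1.
Step 23. [r6c5∈{3}] nothing but 3 survives at r6c5, so r6c5=3.

Answer: 3 2 1 4 6 5 / 4 6 5 2 1 3 / 2 3 4 6 5 1 / 1 5 6 3 2 4 / 6 1 3 5 4 2 / 5 4 2 1 3 6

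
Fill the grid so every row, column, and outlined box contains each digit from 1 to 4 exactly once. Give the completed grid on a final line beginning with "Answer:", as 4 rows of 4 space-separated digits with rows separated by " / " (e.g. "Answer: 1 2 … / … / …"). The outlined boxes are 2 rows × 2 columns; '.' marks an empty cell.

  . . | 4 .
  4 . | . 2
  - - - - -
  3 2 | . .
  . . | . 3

Step 1. [r1c4∈{1}] r1c4 has the single candidate 1, so r1c4=1.
Step 2. [r2c2∈{1,3}] across row 2, 1 lands solely at r2c2 ⇒ r2c2=1.
Step 3. [r3c3∈{1}] r3c3 has the single candidate 1, so r3c3=1.
Step 4. [r4c2∈{4}] r4c2 is down to just 4. So r4c2=4.
Step 5. [r1c2∈{3}] r1c2 has the single candidate 3 ⇒ r1c2=3.
Step 6. [r1c1∈{2}] r1c1's peers cover all but 2 ⇒ r1c1=2.
Step 7. [r4c1∈{1}] r4c1 is down to just 1. So r4c1=1.
Step 8. [r3c4∈{4}] nothing but 4 survives at r3c4 ⇒ r3c4=4.
Step 9. [r4c3∈{2}] only 2 remains possible at r4c3. So r4c3=2.
Step 10. [r2c3∈{3}] r2c3 is down to just 3 ⇒ r2c3=3.

Answer: 2 3 4 1 / 4 1 3 2 / 3 2 1 4 / 1 4 2 3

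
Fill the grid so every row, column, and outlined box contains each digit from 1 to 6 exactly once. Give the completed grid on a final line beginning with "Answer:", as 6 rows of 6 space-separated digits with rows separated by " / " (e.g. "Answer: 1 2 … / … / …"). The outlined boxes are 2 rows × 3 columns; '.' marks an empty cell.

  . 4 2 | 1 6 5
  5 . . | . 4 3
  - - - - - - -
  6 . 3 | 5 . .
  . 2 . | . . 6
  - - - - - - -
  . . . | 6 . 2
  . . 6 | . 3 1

Step 1. [r3c2∈{1}] nothing but 1 survives at r3c2, so r3c2=1.
Step 2. [r4c1∈{4}] only 4 remains possible at r4c1, so r4c1=4.
Step 3. [r5c3∈{1,4,5}] row 5 places 4 nowhere but r5c3 ⇒ r5c3=4.
Step 4. [r5c2∈{3,5}] col 2 places 3 nowhere but r5c2 ⇒ r5c2=3.
Step 5. [r2c3∈{1}] nothing but 1 survives at r2c3. So r2c3=1.
Step 6. [r6c4∈{4}] r6c4 is down to just 4 ⇒ r6c4=4.
Step 7. [r4c5∈{1}] r4c5 has the single candidate 1. So r4c5=1.
Step 8. [r2c2∈{6}] r2c2 is down to just 6, so r2c2=6.
Step 9. [r4c3∈{5}] r4c3 has the single candidate 5 ⇒ r4c3=5.
Step 10. [r5c1∈{1}] r5c1 is down to just 1, so r5c1=1.
Step 11. [r3c6∈{4}] r3c6's peers cover all but 4. So r3c6=4.
Step 12. [r2c4∈{2}] only 2 remains possible at r2c4, so r2c4=2.
Step 13. [r4c4∈{3}] nothing but 3 survives at r4c4 ⇒ r4c4=3.
Step 14. [r5c5∈{5}] only 5 remains possible at r5c5, so r5c5=5.
Step 15. [r6c2∈{5}] nothing but 5 survives at r6c2 ⇒ r6c2=5.
Step 16. [r6c1∈{2}] only 2 remains possible at r6c1. So r6c1=2.
Step 17. [r1c1∈{3}] r1c1's peers cover all but 3. So r1c1=3.
Step 18. [r3c5∈{2}] r3c5 has the single candidate 2. So r3c5=2.

Answer: 3 4 2 1 6 5 / 5 6 1 2 4 3 / 6 1 3 5 2 4 / 4 2 5 3 1 6 / 1 3 4 6 5 2 / 2 5 6 4 3 1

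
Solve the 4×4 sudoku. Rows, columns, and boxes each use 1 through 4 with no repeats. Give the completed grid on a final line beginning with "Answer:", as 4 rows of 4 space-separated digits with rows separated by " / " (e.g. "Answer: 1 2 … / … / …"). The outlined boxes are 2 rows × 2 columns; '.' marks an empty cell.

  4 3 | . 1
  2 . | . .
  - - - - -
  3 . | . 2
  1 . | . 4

Step 1. [r4c3∈{3}] nothing but 3 survives at r4c3, so r4c3=3.
Step 2. [r2c4∈{3}] r2c4 has the single candidate 3, so r2c4=3.
Step 3. [r4c2∈{2}] nothing but 2 survives at r4c2 ⇒ r4c2=2.
Step 4. [r2c2∈{1}] r2c2 is down to just 1, so r2c2=1.
Step 5. [r1c3∈{2}] r1c3's peers cover all but 2 ⇒ r1c3=2.
Step 6. [r3c2∈{4}] r3c2's peers cover all but 4. So r3c2=4.
Step 7. [r3c3∈{1}] only 1 remains possible at r3c3 ⇒ r3c3=1.
Step 8. [r2c3∈{4}] r2c3 is down to just 4, so r2c3=4.

Answer: 4 3 2 1 / 2 1 4 3 / 3 4 1 2 / 1 2 3 4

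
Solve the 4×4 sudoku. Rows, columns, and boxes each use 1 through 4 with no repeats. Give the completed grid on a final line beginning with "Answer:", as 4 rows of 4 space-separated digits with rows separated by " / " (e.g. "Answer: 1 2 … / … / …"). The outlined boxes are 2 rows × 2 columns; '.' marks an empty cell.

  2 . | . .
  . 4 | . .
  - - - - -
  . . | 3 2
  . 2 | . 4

Step 1. [r4c3∈{1}] only 1 remains possible at r4c3 ⇒ r4c3=1.
Step 2. [r1c2∈{1,3}] col 2 places 3 nowhere but r1c2, so r1c2=3.
Step 3. [r2c1∈{1}] only 1 remains possible at r2c1, so r2c1=1.
Step 4. [r4c1∈{3}] r4c1 is down to just 3 ⇒ r4c1=3.
Step 5. [r3c1∈{4}] r3c1 has the single candidate 4, so r3c1=4.
Step 6. [r1c3∈{4}] r1c3's peers cover all but 4. So r1c3=4.
Step 7. [r2c3∈{2}] r2c3's peers cover all but 2, so r2c3=2.
Step 8. [r3c2∈{1}] nothing but 1 survives at r3c2, so r3c2=1.
Step 9. [r2c4∈{3}] nothing but 3 survives at r2c4, so r2c4=3.
Step 10. [r1c4∈{1}] r1c4 has the single candidate 1 ⇒ r1c4=1.

Answer: 2 3 4 1 / 1 4 2 3 / 4 1 3 2 / 3 2 1 4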